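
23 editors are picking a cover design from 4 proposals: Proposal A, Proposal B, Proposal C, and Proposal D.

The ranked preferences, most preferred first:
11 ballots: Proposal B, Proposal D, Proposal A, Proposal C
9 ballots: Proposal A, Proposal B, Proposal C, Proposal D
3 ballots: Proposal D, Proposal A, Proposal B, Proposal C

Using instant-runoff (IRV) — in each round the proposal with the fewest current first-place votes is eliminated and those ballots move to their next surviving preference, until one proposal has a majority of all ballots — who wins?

Proposal A

Round 1: Proposal A 9, Proposal B 11, Proposal C 0, Proposal D 3. Proposal C eliminated.
Round 2: Proposal A 9, Proposal B 11, Proposal D 3. Proposal D eliminated.
Round 3: Proposal A 12, Proposal B 11. Proposal A has a majority (≥12).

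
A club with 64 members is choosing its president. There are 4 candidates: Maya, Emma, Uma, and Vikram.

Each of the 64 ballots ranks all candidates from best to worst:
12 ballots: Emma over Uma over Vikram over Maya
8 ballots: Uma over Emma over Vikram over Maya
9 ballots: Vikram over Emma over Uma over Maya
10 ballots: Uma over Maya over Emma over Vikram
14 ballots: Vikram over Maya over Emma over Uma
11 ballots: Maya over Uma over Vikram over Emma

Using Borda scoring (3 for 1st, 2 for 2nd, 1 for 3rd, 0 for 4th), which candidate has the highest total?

Maya: 12×0 + 8×0 + 9×0 + 10×2 + 14×2 + 11×3 = 81
Emma: 12×3 + 8×2 + 9×2 + 10×1 + 14×1 + 11×0 = 94
Uma: 12×2 + 8×3 + 9×1 + 10×3 + 14×0 + 11×2 = 109
Vikram: 12×1 + 8×1 + 9×3 + 10×0 + 14×3 + 11×1 = 100

Uma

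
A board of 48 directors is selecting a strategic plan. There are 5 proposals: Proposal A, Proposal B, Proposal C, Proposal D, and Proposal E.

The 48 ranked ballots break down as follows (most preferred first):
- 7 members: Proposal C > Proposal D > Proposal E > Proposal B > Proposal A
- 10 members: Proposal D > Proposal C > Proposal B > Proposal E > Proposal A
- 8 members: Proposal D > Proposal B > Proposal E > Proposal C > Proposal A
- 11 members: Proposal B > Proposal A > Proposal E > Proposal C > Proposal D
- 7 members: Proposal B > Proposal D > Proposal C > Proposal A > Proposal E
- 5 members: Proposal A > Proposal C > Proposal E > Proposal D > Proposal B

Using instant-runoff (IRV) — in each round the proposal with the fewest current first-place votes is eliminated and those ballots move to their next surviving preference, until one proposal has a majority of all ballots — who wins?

Round 1: Proposal A 5, Proposal B 18, Proposal C 7, Proposal D 18, Proposal E 0. Proposal E eliminated.
Round 2: Proposal A 5, Proposal B 18, Proposal C 7, Proposal D 18. Proposal A eliminated.
Round 3: Proposal B 18, Proposal C 12, Proposal D 18. Proposal C eliminated.
Round 4: Proposal B 18, Proposal D 30. Proposal D has a majority (≥25).

Proposal D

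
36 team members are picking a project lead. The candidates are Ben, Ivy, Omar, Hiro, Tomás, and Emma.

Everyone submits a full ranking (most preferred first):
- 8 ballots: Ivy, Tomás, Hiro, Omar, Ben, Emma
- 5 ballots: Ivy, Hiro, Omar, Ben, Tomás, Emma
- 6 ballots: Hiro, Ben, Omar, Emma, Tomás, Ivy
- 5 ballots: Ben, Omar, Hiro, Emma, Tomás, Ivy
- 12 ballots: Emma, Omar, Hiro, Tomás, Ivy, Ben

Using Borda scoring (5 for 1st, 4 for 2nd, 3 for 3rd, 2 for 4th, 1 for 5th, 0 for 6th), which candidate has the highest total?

Ben: 8×1 + 5×2 + 6×4 + 5×5 + 12×0 = 67
Ivy: 8×5 + 5×5 + 6×0 + 5×0 + 12×1 = 77
Omar: 8×2 + 5×3 + 6×3 + 5×4 + 12×4 = 117
Hiro: 8×3 + 5×4 + 6×5 + 5×3 + 12×3 = 125
Tomás: 8×4 + 5×1 + 6×1 + 5×1 + 12×2 = 72
Emma: 8×0 + 5×0 + 6×2 + 5×2 + 12×5 = 82

Hiro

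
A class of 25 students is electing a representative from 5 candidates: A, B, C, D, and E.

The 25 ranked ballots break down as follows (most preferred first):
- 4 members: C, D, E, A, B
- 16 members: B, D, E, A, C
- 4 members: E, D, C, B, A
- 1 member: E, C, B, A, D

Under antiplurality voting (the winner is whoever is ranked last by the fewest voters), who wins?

Last-place votes: A 4, B 4, C 16, D 1, E 0.

E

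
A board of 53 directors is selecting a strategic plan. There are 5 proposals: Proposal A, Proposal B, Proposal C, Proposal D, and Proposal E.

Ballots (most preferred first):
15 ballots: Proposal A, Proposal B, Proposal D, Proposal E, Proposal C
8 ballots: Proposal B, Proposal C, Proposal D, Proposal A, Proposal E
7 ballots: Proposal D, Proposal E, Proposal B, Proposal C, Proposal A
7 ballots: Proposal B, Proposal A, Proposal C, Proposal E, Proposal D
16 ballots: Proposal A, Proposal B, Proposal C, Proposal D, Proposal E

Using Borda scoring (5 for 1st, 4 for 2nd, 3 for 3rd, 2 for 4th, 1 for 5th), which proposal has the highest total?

Proposal B

Proposal A: 15×5 + 8×2 + 7×1 + 7×4 + 16×5 = 206
Proposal B: 15×4 + 8×5 + 7×3 + 7×5 + 16×4 = 220
Proposal C: 15×1 + 8×4 + 7×2 + 7×3 + 16×3 = 130
Proposal D: 15×3 + 8×3 + 7×5 + 7×1 + 16×2 = 143
Proposal E: 15×2 + 8×1 + 7×4 + 7×2 + 16×1 = 96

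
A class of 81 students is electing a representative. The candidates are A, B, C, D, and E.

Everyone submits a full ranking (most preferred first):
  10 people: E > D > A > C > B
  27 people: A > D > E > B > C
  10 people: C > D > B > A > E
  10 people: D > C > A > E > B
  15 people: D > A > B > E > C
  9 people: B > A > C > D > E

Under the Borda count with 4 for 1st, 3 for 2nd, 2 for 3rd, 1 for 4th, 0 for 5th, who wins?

D

A: 10×2 + 27×4 + 10×1 + 10×2 + 15×3 + 9×3 = 230
B: 10×0 + 27×1 + 10×2 + 10×0 + 15×2 + 9×4 = 113
C: 10×1 + 27×0 + 10×4 + 10×3 + 15×0 + 9×2 = 98
D: 10×3 + 27×3 + 10×3 + 10×4 + 15×4 + 9×1 = 250
E: 10×4 + 27×2 + 10×0 + 10×1 + 15×1 + 9×0 = 119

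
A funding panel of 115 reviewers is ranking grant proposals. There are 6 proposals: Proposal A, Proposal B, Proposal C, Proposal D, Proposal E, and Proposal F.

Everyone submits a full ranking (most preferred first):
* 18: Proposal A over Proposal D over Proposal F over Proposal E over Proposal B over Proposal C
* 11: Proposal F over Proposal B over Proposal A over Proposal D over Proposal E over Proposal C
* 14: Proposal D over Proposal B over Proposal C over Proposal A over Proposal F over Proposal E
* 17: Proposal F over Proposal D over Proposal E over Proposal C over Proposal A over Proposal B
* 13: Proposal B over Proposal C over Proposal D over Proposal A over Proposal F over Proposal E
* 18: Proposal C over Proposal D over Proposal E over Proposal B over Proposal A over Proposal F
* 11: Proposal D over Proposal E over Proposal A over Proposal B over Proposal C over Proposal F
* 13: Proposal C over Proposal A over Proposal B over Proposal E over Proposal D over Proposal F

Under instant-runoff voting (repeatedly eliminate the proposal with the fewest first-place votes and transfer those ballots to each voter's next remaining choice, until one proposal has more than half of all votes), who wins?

Round 1: Proposal A 18, Proposal B 13, Proposal C 31, Proposal D 25, Proposal E 0, Proposal F 28. Proposal E eliminated.
Round 2: Proposal A 18, Proposal B 13, Proposal C 31, Proposal D 25, Proposal F 28. Proposal B eliminated.
Round 3: Proposal A 18, Proposal C 44, Proposal D 25, Proposal F 28. Proposal A eliminated.
Round 4: Proposal C 44, Proposal D 43, Proposal F 28. Proposal F eliminated.
Round 5: Proposal C 44, Proposal D 71. Proposal D has a majority (≥58).

Proposal D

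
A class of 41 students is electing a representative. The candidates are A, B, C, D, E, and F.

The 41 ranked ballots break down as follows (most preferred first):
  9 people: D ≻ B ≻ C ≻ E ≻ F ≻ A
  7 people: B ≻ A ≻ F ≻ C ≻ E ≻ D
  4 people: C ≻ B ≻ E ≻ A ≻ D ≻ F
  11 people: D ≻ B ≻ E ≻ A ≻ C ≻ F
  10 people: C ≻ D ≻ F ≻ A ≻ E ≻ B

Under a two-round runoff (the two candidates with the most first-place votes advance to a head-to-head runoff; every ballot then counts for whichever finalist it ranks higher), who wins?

Round 1 first-place votes: A 0, B 7, C 14, D 20, E 0, F 0. D and C advance.
Runoff: D is ranked above C on 20 ballots, C above D on 21.

C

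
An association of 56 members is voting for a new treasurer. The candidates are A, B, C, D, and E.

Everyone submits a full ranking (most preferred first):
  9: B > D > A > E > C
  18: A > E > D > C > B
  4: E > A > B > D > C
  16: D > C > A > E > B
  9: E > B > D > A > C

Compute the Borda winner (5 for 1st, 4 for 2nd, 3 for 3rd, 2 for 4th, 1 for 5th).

A: 9×3 + 18×5 + 4×4 + 16×3 + 9×2 = 199
B: 9×5 + 18×1 + 4×3 + 16×1 + 9×4 = 127
C: 9×1 + 18×2 + 4×1 + 16×4 + 9×1 = 122
D: 9×4 + 18×3 + 4×2 + 16×5 + 9×3 = 205
E: 9×2 + 18×4 + 4×5 + 16×2 + 9×5 = 187

D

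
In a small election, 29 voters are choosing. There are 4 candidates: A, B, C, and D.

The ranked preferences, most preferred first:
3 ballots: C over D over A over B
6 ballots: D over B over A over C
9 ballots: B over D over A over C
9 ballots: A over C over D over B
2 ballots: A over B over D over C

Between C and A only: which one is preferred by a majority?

C is ranked above A on 3 ballots; A above C on 26.

A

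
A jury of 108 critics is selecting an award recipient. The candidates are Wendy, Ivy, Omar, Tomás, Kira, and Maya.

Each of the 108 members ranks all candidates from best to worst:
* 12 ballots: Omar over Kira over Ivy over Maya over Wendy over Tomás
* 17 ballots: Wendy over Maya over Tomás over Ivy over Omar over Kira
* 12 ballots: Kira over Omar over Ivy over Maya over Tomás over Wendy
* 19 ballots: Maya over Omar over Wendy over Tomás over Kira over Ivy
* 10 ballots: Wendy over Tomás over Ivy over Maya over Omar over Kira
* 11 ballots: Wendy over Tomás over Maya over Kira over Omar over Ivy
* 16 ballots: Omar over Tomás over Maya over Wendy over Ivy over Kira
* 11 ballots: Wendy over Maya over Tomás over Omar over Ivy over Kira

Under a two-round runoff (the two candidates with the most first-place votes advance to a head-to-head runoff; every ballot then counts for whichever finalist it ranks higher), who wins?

Round 1 first-place votes: Wendy 49, Ivy 0, Omar 28, Tomás 0, Kira 12, Maya 19. Wendy and Omar advance.
Runoff: Wendy is ranked above Omar on 49 ballots, Omar above Wendy on 59.

Omar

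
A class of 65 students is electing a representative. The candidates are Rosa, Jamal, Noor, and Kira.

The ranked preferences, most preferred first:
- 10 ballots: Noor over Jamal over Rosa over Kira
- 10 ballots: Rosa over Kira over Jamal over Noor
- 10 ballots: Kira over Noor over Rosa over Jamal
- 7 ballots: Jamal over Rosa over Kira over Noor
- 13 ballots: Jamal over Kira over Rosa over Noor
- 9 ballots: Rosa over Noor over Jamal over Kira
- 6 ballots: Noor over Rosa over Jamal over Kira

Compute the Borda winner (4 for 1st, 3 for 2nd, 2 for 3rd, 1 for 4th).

Rosa: 10×2 + 10×4 + 10×2 + 7×3 + 13×2 + 9×4 + 6×3 = 181
Jamal: 10×3 + 10×2 + 10×1 + 7×4 + 13×4 + 9×2 + 6×2 = 170
Noor: 10×4 + 10×1 + 10×3 + 7×1 + 13×1 + 9×3 + 6×4 = 151
Kira: 10×1 + 10×3 + 10×4 + 7×2 + 13×3 + 9×1 + 6×1 = 148

Rosa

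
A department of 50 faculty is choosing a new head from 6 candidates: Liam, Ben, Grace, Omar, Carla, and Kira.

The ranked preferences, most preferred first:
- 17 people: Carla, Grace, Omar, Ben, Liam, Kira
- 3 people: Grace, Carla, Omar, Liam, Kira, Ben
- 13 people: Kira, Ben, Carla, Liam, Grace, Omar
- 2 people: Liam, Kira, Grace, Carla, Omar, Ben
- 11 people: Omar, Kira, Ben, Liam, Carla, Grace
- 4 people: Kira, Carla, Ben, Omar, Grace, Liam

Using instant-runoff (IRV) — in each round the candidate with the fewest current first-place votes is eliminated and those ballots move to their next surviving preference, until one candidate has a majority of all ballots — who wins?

Kira

Round 1: Liam 2, Ben 0, Grace 3, Omar 11, Carla 17, Kira 17. Ben eliminated.
Round 2: Liam 2, Grace 3, Omar 11, Carla 17, Kira 17. Liam eliminated.
Round 3: Grace 3, Omar 11, Carla 17, Kira 19. Grace eliminated.
Round 4: Omar 11, Carla 20, Kira 19. Omar eliminated.
Round 5: Carla 20, Kira 30. Kira has a majority (≥26).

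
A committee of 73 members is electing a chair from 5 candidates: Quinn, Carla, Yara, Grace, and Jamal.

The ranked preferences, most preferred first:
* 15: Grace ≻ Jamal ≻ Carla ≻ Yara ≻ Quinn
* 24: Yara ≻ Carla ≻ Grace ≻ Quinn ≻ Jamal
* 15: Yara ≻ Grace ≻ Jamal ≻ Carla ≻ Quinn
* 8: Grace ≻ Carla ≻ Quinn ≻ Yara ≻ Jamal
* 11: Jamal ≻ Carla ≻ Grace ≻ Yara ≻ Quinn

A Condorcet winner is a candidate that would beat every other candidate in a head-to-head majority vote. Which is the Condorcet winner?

Yara

Yara vs Quinn: 65–8
Yara vs Carla: 39–34
Yara vs Grace: 39–34
Yara vs Jamal: 47–26
Yara beats every other candidate.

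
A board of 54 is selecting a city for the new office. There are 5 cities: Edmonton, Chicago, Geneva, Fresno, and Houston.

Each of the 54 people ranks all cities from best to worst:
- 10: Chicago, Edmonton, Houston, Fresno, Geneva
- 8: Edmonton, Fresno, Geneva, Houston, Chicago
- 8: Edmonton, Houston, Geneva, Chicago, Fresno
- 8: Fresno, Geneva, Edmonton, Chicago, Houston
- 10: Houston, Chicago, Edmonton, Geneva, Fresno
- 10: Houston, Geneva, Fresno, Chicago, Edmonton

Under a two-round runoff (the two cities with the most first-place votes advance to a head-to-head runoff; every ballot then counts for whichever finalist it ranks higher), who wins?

Round 1 first-place votes: Edmonton 16, Chicago 10, Geneva 0, Fresno 8, Houston 20. Houston and Edmonton advance.
Runoff: Houston is ranked above Edmonton on 20 ballots, Edmonton above Houston on 34.

Edmonton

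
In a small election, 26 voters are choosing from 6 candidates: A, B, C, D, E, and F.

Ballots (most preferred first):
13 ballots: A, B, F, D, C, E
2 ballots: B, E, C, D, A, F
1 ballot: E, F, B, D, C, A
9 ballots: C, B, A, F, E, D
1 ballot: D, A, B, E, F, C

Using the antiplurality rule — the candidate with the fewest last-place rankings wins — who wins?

B

Last-place votes: A 1, B 0, C 1, D 9, E 13, F 2.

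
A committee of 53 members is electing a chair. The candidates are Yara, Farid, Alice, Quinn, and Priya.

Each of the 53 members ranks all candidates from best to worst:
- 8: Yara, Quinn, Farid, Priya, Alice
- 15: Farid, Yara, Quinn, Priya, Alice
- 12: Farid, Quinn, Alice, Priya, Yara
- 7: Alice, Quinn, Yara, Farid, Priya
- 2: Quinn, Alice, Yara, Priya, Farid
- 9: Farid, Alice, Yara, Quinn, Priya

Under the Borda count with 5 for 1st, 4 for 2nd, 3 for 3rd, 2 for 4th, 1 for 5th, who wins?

Yara: 8×5 + 15×4 + 12×1 + 7×3 + 2×3 + 9×3 = 166
Farid: 8×3 + 15×5 + 12×5 + 7×2 + 2×1 + 9×5 = 220
Alice: 8×1 + 15×1 + 12×3 + 7×5 + 2×4 + 9×4 = 138
Quinn: 8×4 + 15×3 + 12×4 + 7×4 + 2×5 + 9×2 = 181
Priya: 8×2 + 15×2 + 12×2 + 7×1 + 2×2 + 9×1 = 90

Farid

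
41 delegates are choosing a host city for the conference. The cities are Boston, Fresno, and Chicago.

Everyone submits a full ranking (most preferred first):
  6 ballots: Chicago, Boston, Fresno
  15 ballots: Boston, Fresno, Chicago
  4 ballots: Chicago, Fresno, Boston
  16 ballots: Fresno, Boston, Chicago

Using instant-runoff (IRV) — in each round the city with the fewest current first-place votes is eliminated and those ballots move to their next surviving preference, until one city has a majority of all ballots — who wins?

Round 1: Boston 15, Fresno 16, Chicago 10. Chicago eliminated.
Round 2: Boston 21, Fresno 20. Boston has a majority (≥21).

Boston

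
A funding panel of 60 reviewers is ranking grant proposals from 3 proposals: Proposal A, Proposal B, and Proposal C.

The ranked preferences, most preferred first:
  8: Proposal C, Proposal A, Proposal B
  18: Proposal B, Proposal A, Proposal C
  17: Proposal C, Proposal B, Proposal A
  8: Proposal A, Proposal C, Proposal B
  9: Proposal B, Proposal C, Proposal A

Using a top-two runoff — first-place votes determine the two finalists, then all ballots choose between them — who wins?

Proposal C

Round 1 first-place votes: Proposal A 8, Proposal B 27, Proposal C 25. Proposal B and Proposal C advance.
Runoff: Proposal B is ranked above Proposal C on 27 ballots, Proposal C above Proposal B on 33.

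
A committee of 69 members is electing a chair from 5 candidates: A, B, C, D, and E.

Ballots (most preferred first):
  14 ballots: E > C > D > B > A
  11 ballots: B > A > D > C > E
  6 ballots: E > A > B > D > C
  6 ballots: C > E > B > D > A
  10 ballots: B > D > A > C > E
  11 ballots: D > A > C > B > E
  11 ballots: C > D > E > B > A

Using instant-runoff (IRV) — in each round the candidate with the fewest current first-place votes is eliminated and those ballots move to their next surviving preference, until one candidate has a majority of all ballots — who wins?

C

Round 1: A 0, B 21, C 17, D 11, E 20. A eliminated.
Round 2: B 21, C 17, D 11, E 20. D eliminated.
Round 3: B 21, C 28, E 20. E eliminated.
Round 4: B 27, C 42. C has a majority (≥35).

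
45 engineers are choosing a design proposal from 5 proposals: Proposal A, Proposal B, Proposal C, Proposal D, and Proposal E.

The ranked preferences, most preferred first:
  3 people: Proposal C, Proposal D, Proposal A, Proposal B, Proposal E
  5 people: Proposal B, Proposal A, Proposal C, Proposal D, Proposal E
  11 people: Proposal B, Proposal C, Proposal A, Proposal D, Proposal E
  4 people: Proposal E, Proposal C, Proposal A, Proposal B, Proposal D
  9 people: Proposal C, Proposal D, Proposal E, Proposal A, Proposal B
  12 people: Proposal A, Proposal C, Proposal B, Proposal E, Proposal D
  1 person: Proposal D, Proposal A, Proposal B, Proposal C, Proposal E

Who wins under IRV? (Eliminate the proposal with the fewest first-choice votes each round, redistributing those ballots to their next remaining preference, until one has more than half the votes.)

Round 1: Proposal A 12, Proposal B 16, Proposal C 12, Proposal D 1, Proposal E 4. Proposal D eliminated.
Round 2: Proposal A 13, Proposal B 16, Proposal C 12, Proposal E 4. Proposal E eliminated.
Round 3: Proposal A 13, Proposal B 16, Proposal C 16. Proposal A eliminated.
Round 4: Proposal B 17, Proposal C 28. Proposal C has a majority (≥23).

Proposal C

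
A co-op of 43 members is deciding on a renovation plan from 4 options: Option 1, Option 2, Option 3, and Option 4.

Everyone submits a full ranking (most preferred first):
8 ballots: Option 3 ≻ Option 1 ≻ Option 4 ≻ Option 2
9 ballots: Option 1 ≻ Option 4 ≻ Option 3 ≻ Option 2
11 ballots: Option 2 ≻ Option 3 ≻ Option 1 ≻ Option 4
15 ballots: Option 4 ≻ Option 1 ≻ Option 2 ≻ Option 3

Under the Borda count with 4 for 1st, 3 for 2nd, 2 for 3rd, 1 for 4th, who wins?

Option 1: 8×3 + 9×4 + 11×2 + 15×3 = 127
Option 2: 8×1 + 9×1 + 11×4 + 15×2 = 91
Option 3: 8×4 + 9×2 + 11×3 + 15×1 = 98
Option 4: 8×2 + 9×3 + 11×1 + 15×4 = 114

Option 1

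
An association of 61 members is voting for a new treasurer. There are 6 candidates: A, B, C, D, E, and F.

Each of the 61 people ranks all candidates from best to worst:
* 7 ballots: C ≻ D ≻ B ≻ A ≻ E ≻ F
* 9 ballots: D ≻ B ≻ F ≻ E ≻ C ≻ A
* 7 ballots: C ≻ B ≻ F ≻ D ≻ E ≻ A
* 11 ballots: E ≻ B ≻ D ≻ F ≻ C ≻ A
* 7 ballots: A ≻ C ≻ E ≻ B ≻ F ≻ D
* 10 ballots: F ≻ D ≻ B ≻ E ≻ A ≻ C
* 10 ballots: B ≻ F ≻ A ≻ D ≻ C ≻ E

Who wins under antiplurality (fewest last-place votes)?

B

Last-place votes: A 27, B 0, C 10, D 7, E 10, F 7.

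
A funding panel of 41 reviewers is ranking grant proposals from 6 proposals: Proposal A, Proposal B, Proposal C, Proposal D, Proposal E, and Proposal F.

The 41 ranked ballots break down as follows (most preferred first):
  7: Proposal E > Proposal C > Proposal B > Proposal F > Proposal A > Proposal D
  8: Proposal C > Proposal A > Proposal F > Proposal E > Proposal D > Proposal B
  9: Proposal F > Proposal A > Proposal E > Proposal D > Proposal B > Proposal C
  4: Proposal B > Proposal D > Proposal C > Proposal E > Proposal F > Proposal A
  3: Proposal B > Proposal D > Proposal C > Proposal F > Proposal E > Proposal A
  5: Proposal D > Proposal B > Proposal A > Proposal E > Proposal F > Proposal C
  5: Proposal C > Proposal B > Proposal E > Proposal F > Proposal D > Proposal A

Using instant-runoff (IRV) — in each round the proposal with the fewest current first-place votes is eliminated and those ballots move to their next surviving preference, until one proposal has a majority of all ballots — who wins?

Proposal B

Round 1: Proposal A 0, Proposal B 7, Proposal C 13, Proposal D 5, Proposal E 7, Proposal F 9. Proposal A eliminated.
Round 2: Proposal B 7, Proposal C 13, Proposal D 5, Proposal E 7, Proposal F 9. Proposal D eliminated.
Round 3: Proposal B 12, Proposal C 13, Proposal E 7, Proposal F 9. Proposal E eliminated.
Round 4: Proposal B 12, Proposal C 20, Proposal F 9. Proposal F eliminated.
Round 5: Proposal B 21, Proposal C 20. Proposal B has a majority (≥21).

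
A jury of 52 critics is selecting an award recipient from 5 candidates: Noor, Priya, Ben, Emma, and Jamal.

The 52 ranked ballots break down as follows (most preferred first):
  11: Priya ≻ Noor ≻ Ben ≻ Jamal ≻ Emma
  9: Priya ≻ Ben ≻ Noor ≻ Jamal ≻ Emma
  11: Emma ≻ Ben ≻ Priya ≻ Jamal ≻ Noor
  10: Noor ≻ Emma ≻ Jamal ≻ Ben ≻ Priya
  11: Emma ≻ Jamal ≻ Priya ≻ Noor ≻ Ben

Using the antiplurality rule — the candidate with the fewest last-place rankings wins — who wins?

Last-place votes: Noor 11, Priya 10, Ben 11, Emma 20, Jamal 0.

Jamal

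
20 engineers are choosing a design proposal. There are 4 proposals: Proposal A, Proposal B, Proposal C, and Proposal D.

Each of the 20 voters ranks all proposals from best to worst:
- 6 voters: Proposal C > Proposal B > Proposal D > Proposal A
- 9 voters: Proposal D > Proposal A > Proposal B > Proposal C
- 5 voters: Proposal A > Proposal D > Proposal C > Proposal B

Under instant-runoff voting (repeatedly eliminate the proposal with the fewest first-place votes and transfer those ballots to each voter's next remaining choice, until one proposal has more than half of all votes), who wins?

Round 1: Proposal A 5, Proposal B 0, Proposal C 6, Proposal D 9. Proposal B eliminated.
Round 2: Proposal A 5, Proposal C 6, Proposal D 9. Proposal A eliminated.
Round 3: Proposal C 6, Proposal D 14. Proposal D has a majority (≥11).

Proposal D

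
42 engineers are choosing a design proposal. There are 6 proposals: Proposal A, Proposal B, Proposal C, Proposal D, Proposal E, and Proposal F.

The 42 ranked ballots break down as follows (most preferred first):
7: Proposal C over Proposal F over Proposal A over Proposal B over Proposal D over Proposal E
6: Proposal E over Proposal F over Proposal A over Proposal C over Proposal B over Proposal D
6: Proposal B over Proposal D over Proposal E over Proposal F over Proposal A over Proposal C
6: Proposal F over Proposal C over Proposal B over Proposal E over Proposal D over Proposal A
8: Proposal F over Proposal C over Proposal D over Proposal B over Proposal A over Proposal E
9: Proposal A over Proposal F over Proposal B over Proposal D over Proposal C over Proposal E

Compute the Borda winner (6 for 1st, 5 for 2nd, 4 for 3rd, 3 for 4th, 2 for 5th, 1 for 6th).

Proposal F

Proposal A: 7×4 + 6×4 + 6×2 + 6×1 + 8×2 + 9×6 = 140
Proposal B: 7×3 + 6×2 + 6×6 + 6×4 + 8×3 + 9×4 = 153
Proposal C: 7×6 + 6×3 + 6×1 + 6×5 + 8×5 + 9×2 = 154
Proposal D: 7×2 + 6×1 + 6×5 + 6×2 + 8×4 + 9×3 = 121
Proposal E: 7×1 + 6×6 + 6×4 + 6×3 + 8×1 + 9×1 = 102
Proposal F: 7×5 + 6×5 + 6×3 + 6×6 + 8×6 + 9×5 = 212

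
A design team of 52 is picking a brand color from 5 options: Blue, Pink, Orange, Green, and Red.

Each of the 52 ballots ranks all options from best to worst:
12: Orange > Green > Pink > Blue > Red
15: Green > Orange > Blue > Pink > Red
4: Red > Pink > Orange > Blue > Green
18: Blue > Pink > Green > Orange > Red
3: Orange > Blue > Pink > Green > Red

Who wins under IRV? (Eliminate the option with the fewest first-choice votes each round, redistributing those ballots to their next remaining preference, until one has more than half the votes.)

Round 1: Blue 18, Pink 0, Orange 15, Green 15, Red 4. Pink eliminated.
Round 2: Blue 18, Orange 15, Green 15, Red 4. Red eliminated.
Round 3: Blue 18, Orange 19, Green 15. Green eliminated.
Round 4: Blue 18, Orange 34. Orange has a majority (≥27).

Orange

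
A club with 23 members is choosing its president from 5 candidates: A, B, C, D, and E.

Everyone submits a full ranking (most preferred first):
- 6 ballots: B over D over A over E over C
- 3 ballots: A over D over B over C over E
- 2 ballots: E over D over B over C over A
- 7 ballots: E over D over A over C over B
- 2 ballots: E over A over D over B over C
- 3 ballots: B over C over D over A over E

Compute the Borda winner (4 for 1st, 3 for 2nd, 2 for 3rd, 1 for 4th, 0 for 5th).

D

A: 6×2 + 3×4 + 2×0 + 7×2 + 2×3 + 3×1 = 47
B: 6×4 + 3×2 + 2×2 + 7×0 + 2×1 + 3×4 = 48
C: 6×0 + 3×1 + 2×1 + 7×1 + 2×0 + 3×3 = 21
D: 6×3 + 3×3 + 2×3 + 7×3 + 2×2 + 3×2 = 64
E: 6×1 + 3×0 + 2×4 + 7×4 + 2×4 + 3×0 = 50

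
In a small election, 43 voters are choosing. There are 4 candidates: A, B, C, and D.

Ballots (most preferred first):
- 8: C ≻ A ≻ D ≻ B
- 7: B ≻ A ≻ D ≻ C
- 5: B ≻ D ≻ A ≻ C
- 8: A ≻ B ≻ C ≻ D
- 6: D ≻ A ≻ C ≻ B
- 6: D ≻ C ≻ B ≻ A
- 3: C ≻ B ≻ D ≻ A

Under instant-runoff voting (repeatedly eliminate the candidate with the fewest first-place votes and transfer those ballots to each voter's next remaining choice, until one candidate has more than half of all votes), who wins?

Round 1: A 8, B 12, C 11, D 12. A eliminated.
Round 2: B 20, C 11, D 12. C eliminated.
Round 3: B 23, D 20. B has a majority (≥22).

B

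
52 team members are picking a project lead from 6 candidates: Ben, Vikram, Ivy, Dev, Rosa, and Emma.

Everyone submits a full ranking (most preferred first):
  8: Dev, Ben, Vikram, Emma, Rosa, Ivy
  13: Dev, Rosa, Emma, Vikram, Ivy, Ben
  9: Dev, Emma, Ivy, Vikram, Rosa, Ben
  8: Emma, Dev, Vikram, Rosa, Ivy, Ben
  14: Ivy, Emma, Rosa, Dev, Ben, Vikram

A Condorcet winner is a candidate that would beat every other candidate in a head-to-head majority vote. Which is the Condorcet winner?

Dev

Dev vs Ben: 52–0
Dev vs Vikram: 52–0
Dev vs Ivy: 38–14
Dev vs Rosa: 38–14
Dev vs Emma: 30–22
Dev beats every other candidate.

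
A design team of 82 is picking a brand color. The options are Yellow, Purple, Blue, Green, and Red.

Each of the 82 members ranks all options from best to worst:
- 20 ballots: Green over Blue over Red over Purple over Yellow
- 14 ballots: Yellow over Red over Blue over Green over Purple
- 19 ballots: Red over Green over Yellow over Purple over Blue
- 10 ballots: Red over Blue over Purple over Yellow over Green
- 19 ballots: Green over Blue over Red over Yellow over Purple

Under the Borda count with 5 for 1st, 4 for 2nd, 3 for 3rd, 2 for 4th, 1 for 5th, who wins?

Yellow: 20×1 + 14×5 + 19×3 + 10×2 + 19×2 = 205
Purple: 20×2 + 14×1 + 19×2 + 10×3 + 19×1 = 141
Blue: 20×4 + 14×3 + 19×1 + 10×4 + 19×4 = 257
Green: 20×5 + 14×2 + 19×4 + 10×1 + 19×5 = 309
Red: 20×3 + 14×4 + 19×5 + 10×5 + 19×3 = 318

Red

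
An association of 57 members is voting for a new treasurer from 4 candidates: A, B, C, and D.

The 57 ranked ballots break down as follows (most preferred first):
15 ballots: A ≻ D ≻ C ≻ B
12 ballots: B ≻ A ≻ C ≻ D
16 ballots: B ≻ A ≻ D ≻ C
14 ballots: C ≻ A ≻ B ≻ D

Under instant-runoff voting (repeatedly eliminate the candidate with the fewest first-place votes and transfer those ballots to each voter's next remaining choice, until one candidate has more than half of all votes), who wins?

Round 1: A 15, B 28, C 14, D 0. D eliminated.
Round 2: A 15, B 28, C 14. C eliminated.
Round 3: A 29, B 28. A has a majority (≥29).

A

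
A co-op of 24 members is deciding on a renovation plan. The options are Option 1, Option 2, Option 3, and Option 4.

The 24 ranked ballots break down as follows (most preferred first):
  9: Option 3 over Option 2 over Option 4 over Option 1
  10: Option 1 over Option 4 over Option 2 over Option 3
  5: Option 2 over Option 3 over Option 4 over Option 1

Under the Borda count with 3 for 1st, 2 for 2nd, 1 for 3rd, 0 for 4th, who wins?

Option 1: 9×0 + 10×3 + 5×0 = 30
Option 2: 9×2 + 10×1 + 5×3 = 43
Option 3: 9×3 + 10×0 + 5×2 = 37
Option 4: 9×1 + 10×2 + 5×1 = 34

Option 2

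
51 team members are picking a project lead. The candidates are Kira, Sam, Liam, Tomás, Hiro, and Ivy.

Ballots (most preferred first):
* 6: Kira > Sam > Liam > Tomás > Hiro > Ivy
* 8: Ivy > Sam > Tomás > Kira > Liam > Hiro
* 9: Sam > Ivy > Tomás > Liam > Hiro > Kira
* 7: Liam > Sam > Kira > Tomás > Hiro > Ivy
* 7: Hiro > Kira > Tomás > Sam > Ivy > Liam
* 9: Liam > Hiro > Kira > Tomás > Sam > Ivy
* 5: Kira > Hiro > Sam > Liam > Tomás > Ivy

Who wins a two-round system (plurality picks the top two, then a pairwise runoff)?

Kira

Round 1 first-place votes: Kira 11, Sam 9, Liam 16, Tomás 0, Hiro 7, Ivy 8. Liam and Kira advance.
Runoff: Liam is ranked above Kira on 25 ballots, Kira above Liam on 26.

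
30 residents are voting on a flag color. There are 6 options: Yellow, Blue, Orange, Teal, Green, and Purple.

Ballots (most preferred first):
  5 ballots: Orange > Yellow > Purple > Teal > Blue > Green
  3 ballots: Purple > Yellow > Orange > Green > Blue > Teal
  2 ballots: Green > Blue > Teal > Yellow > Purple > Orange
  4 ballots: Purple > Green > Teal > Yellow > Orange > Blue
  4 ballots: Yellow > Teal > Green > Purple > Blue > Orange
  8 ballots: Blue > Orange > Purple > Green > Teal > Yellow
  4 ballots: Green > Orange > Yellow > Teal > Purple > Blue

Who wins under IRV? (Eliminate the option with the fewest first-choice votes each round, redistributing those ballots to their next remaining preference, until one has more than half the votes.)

Round 1: Yellow 4, Blue 8, Orange 5, Teal 0, Green 6, Purple 7. Teal eliminated.
Round 2: Yellow 4, Blue 8, Orange 5, Green 6, Purple 7. Yellow eliminated.
Round 3: Blue 8, Orange 5, Green 10, Purple 7. Orange eliminated.
Round 4: Blue 8, Green 10, Purple 12. Blue eliminated.
Round 5: Green 10, Purple 20. Purple has a majority (≥16).

Purple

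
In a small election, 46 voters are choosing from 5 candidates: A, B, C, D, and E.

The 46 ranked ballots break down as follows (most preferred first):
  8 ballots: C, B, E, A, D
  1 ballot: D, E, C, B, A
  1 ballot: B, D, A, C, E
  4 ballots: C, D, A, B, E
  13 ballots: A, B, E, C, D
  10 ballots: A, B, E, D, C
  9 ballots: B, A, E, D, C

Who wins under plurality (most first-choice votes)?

A

First-place votes: A 23, B 10, C 12, D 1, E 0.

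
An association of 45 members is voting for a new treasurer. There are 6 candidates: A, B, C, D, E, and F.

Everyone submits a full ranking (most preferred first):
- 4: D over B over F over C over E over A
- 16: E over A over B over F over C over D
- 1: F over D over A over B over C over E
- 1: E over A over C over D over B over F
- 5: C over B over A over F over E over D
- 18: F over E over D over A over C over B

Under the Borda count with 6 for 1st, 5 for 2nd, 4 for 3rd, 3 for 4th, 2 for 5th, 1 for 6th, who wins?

E

A: 4×1 + 16×5 + 1×4 + 1×5 + 5×4 + 18×3 = 167
B: 4×5 + 16×4 + 1×3 + 1×2 + 5×5 + 18×1 = 132
C: 4×3 + 16×2 + 1×2 + 1×4 + 5×6 + 18×2 = 116
D: 4×6 + 16×1 + 1×5 + 1×3 + 5×1 + 18×4 = 125
E: 4×2 + 16×6 + 1×1 + 1×6 + 5×2 + 18×5 = 211
F: 4×4 + 16×3 + 1×6 + 1×1 + 5×3 + 18×6 = 194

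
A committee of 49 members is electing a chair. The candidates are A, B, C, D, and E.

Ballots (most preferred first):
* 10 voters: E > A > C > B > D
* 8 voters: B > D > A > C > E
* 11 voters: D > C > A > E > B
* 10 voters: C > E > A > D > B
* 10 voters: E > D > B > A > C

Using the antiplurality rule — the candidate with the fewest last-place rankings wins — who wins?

A

Last-place votes: A 0, B 21, C 10, D 10, E 8.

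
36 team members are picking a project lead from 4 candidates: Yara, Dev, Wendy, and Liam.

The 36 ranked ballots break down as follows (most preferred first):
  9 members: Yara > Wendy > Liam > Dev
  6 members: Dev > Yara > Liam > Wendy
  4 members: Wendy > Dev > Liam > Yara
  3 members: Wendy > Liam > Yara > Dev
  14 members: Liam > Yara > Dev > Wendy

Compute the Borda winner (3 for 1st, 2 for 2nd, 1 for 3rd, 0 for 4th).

Yara

Yara: 9×3 + 6×2 + 4×0 + 3×1 + 14×2 = 70
Dev: 9×0 + 6×3 + 4×2 + 3×0 + 14×1 = 40
Wendy: 9×2 + 6×0 + 4×3 + 3×3 + 14×0 = 39
Liam: 9×1 + 6×1 + 4×1 + 3×2 + 14×3 = 67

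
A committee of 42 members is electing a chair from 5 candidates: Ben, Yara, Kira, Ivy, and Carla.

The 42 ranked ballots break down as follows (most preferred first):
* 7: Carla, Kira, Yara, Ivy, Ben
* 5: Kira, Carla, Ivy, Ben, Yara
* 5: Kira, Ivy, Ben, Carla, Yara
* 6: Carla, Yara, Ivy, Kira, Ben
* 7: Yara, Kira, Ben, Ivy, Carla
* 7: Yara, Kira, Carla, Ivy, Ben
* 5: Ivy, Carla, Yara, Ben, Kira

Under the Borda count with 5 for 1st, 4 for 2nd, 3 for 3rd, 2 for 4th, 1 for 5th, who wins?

Kira

Ben: 7×1 + 5×2 + 5×3 + 6×1 + 7×3 + 7×1 + 5×2 = 76
Yara: 7×3 + 5×1 + 5×1 + 6×4 + 7×5 + 7×5 + 5×3 = 140
Kira: 7×4 + 5×5 + 5×5 + 6×2 + 7×4 + 7×4 + 5×1 = 151
Ivy: 7×2 + 5×3 + 5×4 + 6×3 + 7×2 + 7×2 + 5×5 = 120
Carla: 7×5 + 5×4 + 5×2 + 6×5 + 7×1 + 7×3 + 5×4 = 143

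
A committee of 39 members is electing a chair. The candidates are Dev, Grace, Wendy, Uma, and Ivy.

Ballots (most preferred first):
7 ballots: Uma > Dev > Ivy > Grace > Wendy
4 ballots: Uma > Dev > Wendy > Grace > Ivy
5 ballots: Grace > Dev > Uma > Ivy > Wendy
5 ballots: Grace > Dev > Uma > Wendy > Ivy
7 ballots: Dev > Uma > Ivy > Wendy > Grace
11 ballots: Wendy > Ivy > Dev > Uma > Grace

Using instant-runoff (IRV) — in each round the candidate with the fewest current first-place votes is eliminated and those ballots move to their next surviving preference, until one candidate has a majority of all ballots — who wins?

Uma

Round 1: Dev 7, Grace 10, Wendy 11, Uma 11, Ivy 0. Ivy eliminated.
Round 2: Dev 7, Grace 10, Wendy 11, Uma 11. Dev eliminated.
Round 3: Grace 10, Wendy 11, Uma 18. Grace eliminated.
Round 4: Wendy 11, Uma 28. Uma has a majority (≥20).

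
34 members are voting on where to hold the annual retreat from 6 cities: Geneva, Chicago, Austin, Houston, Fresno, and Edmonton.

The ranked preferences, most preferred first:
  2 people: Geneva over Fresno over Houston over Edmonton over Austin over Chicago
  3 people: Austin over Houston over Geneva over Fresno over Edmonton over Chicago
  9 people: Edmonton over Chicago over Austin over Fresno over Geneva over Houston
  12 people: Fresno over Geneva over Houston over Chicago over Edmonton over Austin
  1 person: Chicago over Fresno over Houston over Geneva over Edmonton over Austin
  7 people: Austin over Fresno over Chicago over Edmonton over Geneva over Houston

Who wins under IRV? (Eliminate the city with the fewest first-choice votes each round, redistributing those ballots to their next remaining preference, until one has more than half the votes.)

Round 1: Geneva 2, Chicago 1, Austin 10, Houston 0, Fresno 12, Edmonton 9. Houston eliminated.
Round 2: Geneva 2, Chicago 1, Austin 10, Fresno 12, Edmonton 9. Chicago eliminated.
Round 3: Geneva 2, Austin 10, Fresno 13, Edmonton 9. Geneva eliminated.
Round 4: Austin 10, Fresno 15, Edmonton 9. Edmonton eliminated.
Round 5: Austin 19, Fresno 15. Austin has a majority (≥18).

Austin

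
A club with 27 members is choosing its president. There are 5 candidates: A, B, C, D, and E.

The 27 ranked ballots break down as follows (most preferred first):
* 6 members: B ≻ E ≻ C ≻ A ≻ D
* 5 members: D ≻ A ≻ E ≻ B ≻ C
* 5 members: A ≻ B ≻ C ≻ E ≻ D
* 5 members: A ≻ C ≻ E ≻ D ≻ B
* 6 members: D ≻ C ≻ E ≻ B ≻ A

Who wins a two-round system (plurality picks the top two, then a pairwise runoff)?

A

Round 1 first-place votes: A 10, B 6, C 0, D 11, E 0. D and A advance.
Runoff: D is ranked above A on 11 ballots, A above D on 16.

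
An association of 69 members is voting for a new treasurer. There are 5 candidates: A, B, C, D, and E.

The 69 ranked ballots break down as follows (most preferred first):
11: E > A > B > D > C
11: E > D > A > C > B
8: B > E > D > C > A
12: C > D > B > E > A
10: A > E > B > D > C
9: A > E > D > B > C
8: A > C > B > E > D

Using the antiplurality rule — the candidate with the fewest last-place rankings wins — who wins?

Last-place votes: A 20, B 11, C 30, D 8, E 0.

E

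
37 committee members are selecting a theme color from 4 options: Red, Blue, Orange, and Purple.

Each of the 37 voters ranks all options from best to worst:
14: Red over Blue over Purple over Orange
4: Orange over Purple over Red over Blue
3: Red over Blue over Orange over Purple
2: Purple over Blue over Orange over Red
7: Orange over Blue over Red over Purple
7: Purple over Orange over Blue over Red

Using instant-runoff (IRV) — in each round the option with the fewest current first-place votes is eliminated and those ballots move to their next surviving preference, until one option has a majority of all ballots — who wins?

Round 1: Red 17, Blue 0, Orange 11, Purple 9. Blue eliminated.
Round 2: Red 17, Orange 11, Purple 9. Purple eliminated.
Round 3: Red 17, Orange 20. Orange has a majority (≥19).

Orange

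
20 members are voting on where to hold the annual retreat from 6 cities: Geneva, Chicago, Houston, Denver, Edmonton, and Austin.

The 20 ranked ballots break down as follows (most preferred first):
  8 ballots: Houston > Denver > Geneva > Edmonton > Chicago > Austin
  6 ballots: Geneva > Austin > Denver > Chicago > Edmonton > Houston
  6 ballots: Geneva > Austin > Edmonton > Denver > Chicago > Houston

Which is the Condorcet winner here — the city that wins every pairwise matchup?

Geneva

Geneva vs Chicago: 20–0
Geneva vs Houston: 12–8
Geneva vs Denver: 12–8
Geneva vs Edmonton: 20–0
Geneva vs Austin: 20–0
Geneva beats every other city.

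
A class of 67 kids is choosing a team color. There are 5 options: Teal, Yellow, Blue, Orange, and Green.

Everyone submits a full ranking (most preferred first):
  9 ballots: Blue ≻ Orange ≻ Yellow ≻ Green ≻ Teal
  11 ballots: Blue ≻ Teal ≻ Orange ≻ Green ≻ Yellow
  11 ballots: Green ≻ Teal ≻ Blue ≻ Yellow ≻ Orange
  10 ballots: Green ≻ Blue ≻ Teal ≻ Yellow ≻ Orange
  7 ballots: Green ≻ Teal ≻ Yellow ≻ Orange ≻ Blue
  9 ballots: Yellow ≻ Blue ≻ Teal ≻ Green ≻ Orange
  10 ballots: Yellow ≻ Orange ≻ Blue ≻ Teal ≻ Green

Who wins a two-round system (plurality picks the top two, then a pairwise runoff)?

Blue

Round 1 first-place votes: Teal 0, Yellow 19, Blue 20, Orange 0, Green 28. Green and Blue advance.
Runoff: Green is ranked above Blue on 28 ballots, Blue above Green on 39.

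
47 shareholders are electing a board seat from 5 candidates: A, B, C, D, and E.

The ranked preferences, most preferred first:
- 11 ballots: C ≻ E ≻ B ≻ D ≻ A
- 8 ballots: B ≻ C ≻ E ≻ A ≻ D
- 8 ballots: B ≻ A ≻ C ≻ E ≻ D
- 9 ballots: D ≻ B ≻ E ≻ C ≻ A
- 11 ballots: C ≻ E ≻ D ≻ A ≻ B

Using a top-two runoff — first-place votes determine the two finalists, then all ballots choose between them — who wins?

B

Round 1 first-place votes: A 0, B 16, C 22, D 9, E 0. C and B advance.
Runoff: C is ranked above B on 22 ballots, B above C on 25.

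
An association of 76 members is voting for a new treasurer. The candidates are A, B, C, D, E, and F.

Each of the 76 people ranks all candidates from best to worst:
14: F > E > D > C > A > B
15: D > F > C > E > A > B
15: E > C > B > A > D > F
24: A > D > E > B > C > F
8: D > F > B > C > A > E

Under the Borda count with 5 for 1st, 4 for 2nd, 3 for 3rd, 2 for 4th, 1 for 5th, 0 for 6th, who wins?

A: 14×1 + 15×1 + 15×2 + 24×5 + 8×1 = 187
B: 14×0 + 15×0 + 15×3 + 24×2 + 8×3 = 117
C: 14×2 + 15×3 + 15×4 + 24×1 + 8×2 = 173
D: 14×3 + 15×5 + 15×1 + 24×4 + 8×5 = 268
E: 14×4 + 15×2 + 15×5 + 24×3 + 8×0 = 233
F: 14×5 + 15×4 + 15×0 + 24×0 + 8×4 = 162

D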